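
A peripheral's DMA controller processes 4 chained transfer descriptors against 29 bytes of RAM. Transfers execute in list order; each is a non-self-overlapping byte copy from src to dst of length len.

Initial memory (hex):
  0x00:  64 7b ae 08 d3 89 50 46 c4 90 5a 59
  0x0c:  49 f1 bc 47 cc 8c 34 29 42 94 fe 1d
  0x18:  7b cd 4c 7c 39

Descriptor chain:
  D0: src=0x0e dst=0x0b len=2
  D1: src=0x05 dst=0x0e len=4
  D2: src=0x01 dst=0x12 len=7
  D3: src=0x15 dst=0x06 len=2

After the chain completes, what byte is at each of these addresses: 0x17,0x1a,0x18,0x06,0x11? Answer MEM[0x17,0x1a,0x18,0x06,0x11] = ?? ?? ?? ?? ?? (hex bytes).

[0] 0x0e->0x0b len=2 : bc 47
[1] 0x05->0x0e len=4 : 89 50 46 c4
[2] 0x01->0x12 len=7 : 7b ae 08 d3 89 50 46
[3] 0x15->0x06 len=2 : d3 89
query mem[0x17]=0x50, mem[0x1a]=0x4c, mem[0x18]=0x46, mem[0x06]=0xd3, mem[0x11]=0xc4

MEM[0x17,0x1a,0x18,0x06,0x11] = 50 4c 46 d3 c4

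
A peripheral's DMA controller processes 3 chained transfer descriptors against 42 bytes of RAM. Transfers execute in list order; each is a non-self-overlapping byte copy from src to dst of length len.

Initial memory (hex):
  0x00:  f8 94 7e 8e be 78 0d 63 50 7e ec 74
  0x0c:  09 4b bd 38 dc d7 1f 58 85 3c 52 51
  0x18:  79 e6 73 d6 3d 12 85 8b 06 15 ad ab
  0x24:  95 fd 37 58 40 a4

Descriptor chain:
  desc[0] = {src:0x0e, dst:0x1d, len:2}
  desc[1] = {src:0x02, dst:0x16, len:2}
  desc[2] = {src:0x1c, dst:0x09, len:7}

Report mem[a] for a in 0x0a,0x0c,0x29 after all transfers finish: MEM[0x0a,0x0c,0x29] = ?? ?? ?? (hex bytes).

[0] 0x0e->0x1d len=2 : bd 38
[1] 0x02->0x16 len=2 : 7e 8e
[2] 0x1c->0x09 len=7 : 3d bd 38 8b 06 15 ad
query mem[0x0a]=0xbd, mem[0x0c]=0x8b, mem[0x29]=0xa4

MEM[0x0a,0x0c,0x29] = bd 8b a4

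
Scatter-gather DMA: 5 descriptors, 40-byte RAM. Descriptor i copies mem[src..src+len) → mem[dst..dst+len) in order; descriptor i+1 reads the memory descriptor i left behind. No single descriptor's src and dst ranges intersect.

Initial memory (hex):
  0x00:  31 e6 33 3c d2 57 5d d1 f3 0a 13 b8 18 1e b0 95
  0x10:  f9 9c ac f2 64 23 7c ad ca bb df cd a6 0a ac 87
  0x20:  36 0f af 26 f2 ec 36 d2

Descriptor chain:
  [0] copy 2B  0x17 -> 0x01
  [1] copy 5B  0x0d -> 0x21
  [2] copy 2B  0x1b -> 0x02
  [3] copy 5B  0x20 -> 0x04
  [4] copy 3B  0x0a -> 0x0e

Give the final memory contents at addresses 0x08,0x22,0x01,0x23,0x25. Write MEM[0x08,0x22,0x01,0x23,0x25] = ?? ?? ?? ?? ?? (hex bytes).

#0 dst[0x01+2] := {0xad,0xca}
#1 dst[0x21+5] := {0x1e,0xb0,0x95,0xf9,0x9c}
#2 dst[0x02+2] := {0xcd,0xa6}
#3 dst[0x04+5] := {0x36,0x1e,0xb0,0x95,0xf9}
#4 dst[0x0e+3] := {0x13,0xb8,0x18}
query mem[0x08]=0xf9, mem[0x22]=0xb0, mem[0x01]=0xad, mem[0x23]=0x95, mem[0x25]=0x9c

MEM[0x08,0x22,0x01,0x23,0x25] = f9 b0 ad 95 9c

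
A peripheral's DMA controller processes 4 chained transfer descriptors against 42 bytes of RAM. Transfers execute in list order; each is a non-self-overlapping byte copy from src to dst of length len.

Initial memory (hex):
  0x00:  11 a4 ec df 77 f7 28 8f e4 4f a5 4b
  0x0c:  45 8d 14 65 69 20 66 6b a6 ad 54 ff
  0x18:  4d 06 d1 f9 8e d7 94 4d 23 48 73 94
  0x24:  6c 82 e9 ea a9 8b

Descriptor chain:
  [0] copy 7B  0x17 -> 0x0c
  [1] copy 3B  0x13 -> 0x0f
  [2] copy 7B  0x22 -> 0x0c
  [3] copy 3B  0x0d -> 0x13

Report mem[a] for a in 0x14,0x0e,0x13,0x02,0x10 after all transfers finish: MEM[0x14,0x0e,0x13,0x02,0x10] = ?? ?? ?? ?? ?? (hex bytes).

MEM[0x14,0x0e,0x13,0x02,0x10] = 6c 6c 94 ec e9

  after D0: wrote 7B at 0x0c = ff4d06d1f98ed7
  after D1: wrote 3B at 0x0f = 6ba6ad
  after D2: wrote 7B at 0x0c = 73946c82e9eaa9
  after D3: wrote 3B at 0x13 = 946c82
query mem[0x14]=0x6c, mem[0x0e]=0x6c, mem[0x13]=0x94, mem[0x02]=0xec, mem[0x10]=0xe9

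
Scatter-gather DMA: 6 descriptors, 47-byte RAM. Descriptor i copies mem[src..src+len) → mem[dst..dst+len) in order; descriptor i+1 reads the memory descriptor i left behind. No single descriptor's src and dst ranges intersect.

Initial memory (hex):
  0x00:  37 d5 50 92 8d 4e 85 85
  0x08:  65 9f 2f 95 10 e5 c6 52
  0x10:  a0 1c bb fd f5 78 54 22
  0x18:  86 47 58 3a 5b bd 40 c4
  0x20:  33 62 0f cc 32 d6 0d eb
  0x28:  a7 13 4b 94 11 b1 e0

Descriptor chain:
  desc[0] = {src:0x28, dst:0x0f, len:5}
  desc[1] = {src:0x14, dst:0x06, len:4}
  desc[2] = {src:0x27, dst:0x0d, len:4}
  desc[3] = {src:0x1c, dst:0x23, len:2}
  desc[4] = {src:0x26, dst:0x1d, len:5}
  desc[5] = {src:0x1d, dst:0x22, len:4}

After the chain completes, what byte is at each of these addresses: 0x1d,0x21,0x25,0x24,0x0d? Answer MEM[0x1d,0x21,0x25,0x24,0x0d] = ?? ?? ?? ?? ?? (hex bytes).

  after D0: wrote 5B at 0x0f = a7134b9411
  after D1: wrote 4B at 0x06 = f5785422
  after D2: wrote 4B at 0x0d = eba7134b
  after D3: wrote 2B at 0x23 = 5bbd
  after D4: wrote 5B at 0x1d = 0deba7134b
  after D5: wrote 4B at 0x22 = 0deba713
query mem[0x1d]=0x0d, mem[0x21]=0x4b, mem[0x25]=0x13, mem[0x24]=0xa7, mem[0x0d]=0xeb

MEM[0x1d,0x21,0x25,0x24,0x0d] = 0d 4b 13 a7 eb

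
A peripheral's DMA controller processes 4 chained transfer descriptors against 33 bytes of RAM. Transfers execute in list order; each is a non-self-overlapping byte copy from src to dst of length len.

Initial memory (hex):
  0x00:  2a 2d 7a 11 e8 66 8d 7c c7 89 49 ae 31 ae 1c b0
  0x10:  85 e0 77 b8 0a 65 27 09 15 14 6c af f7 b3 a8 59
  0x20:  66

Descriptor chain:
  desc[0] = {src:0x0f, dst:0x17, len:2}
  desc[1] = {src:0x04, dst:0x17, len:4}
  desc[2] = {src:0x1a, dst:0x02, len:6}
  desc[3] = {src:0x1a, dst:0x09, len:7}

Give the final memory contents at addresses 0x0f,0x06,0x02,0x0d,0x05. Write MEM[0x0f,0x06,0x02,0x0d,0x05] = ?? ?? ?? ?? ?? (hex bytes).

MEM[0x0f,0x06,0x02,0x0d,0x05] = 66 a8 7c a8 b3

D0: mem[0x17..0x18] <- [b0 85]
D1: mem[0x17..0x1a] <- [e8 66 8d 7c]
D2: mem[0x02..0x07] <- [7c af f7 b3 a8 59]
D3: mem[0x09..0x0f] <- [7c af f7 b3 a8 59 66]
query mem[0x0f]=0x66, mem[0x06]=0xa8, mem[0x02]=0x7c, mem[0x0d]=0xa8, mem[0x05]=0xb3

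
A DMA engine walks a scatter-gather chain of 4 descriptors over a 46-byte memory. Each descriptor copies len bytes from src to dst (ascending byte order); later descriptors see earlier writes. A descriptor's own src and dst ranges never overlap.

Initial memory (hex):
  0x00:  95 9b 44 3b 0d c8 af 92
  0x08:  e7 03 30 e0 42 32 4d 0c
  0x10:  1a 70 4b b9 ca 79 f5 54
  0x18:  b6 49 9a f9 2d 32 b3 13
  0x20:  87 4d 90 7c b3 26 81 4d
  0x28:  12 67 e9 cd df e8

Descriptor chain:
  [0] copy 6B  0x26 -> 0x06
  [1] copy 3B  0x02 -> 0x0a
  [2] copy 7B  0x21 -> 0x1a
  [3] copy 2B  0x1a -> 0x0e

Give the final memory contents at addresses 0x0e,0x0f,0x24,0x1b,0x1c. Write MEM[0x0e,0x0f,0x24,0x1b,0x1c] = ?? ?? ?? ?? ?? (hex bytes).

MEM[0x0e,0x0f,0x24,0x1b,0x1c] = 4d 90 b3 90 7c

#0 dst[0x06+6] := {0x81,0x4d,0x12,0x67,0xe9,0xcd}
#1 dst[0x0a+3] := {0x44,0x3b,0x0d}
#2 dst[0x1a+7] := {0x4d,0x90,0x7c,0xb3,0x26,0x81,0x4d}
#3 dst[0x0e+2] := {0x4d,0x90}
query mem[0x0e]=0x4d, mem[0x0f]=0x90, mem[0x24]=0xb3, mem[0x1b]=0x90, mem[0x1c]=0x7c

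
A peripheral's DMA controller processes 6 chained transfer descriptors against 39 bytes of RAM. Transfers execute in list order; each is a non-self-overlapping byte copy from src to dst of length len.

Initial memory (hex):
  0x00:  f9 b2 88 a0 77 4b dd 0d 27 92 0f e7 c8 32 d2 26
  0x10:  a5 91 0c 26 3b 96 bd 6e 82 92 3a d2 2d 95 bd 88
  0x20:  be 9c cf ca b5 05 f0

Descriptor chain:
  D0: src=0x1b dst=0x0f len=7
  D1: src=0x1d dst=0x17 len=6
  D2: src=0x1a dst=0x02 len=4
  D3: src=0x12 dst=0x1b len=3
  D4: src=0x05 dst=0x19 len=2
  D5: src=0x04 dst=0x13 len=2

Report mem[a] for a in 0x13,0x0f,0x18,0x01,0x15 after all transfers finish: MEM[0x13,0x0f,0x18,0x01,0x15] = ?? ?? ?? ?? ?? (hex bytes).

MEM[0x13,0x0f,0x18,0x01,0x15] = cf d2 bd b2 9c

#0 dst[0x0f+7] := {0xd2,0x2d,0x95,0xbd,0x88,0xbe,0x9c}
#1 dst[0x17+6] := {0x95,0xbd,0x88,0xbe,0x9c,0xcf}
#2 dst[0x02+4] := {0xbe,0x9c,0xcf,0x95}
#3 dst[0x1b+3] := {0xbd,0x88,0xbe}
#4 dst[0x19+2] := {0x95,0xdd}
#5 dst[0x13+2] := {0xcf,0x95}
query mem[0x13]=0xcf, mem[0x0f]=0xd2, mem[0x18]=0xbd, mem[0x01]=0xb2, mem[0x15]=0x9c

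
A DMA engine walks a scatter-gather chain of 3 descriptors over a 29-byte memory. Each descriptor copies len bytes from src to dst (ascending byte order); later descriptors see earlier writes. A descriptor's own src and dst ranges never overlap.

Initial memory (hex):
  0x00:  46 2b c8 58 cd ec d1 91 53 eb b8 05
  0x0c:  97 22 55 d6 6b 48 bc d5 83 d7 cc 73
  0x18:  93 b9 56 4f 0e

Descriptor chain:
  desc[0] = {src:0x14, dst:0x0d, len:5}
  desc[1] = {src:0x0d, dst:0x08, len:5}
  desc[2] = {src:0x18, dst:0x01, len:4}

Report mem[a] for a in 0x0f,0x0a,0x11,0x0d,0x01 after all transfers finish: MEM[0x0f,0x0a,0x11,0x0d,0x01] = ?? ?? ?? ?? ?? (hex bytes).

MEM[0x0f,0x0a,0x11,0x0d,0x01] = cc cc 93 83 93

[0] 0x14->0x0d len=5 : 83 d7 cc 73 93
[1] 0x0d->0x08 len=5 : 83 d7 cc 73 93
[2] 0x18->0x01 len=4 : 93 b9 56 4f
query mem[0x0f]=0xcc, mem[0x0a]=0xcc, mem[0x11]=0x93, mem[0x0d]=0x83, mem[0x01]=0x93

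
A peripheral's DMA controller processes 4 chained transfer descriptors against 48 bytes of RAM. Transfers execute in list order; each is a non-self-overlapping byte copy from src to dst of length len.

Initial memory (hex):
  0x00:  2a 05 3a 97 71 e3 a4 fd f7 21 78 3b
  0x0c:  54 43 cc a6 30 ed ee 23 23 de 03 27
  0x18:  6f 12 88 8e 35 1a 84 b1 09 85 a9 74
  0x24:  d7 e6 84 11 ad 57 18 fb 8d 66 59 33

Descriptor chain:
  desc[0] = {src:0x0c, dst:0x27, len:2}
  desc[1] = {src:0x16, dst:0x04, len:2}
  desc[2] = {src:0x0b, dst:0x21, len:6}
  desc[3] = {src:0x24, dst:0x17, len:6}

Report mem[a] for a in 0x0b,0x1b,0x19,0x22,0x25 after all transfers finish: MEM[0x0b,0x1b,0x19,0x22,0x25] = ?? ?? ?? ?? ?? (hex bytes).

  after D0: wrote 2B at 0x27 = 5443
  after D1: wrote 2B at 0x04 = 0327
  after D2: wrote 6B at 0x21 = 3b5443cca630
  after D3: wrote 6B at 0x17 = cca630544357
query mem[0x0b]=0x3b, mem[0x1b]=0x43, mem[0x19]=0x30, mem[0x22]=0x54, mem[0x25]=0xa6

MEM[0x0b,0x1b,0x19,0x22,0x25] = 3b 43 30 54 a6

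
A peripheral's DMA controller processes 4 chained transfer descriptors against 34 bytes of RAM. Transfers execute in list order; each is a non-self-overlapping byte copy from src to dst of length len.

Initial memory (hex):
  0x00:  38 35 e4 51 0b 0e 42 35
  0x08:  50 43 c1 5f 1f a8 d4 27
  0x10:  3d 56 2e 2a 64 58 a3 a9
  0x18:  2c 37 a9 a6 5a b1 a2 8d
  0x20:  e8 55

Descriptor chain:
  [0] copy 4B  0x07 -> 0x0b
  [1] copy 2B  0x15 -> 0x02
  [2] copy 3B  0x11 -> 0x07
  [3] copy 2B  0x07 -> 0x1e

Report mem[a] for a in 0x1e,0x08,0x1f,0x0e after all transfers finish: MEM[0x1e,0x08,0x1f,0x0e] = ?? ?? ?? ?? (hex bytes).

#0 dst[0x0b+4] := {0x35,0x50,0x43,0xc1}
#1 dst[0x02+2] := {0x58,0xa3}
#2 dst[0x07+3] := {0x56,0x2e,0x2a}
#3 dst[0x1e+2] := {0x56,0x2e}
query mem[0x1e]=0x56, mem[0x08]=0x2e, mem[0x1f]=0x2e, mem[0x0e]=0xc1

MEM[0x1e,0x08,0x1f,0x0e] = 56 2e 2e c1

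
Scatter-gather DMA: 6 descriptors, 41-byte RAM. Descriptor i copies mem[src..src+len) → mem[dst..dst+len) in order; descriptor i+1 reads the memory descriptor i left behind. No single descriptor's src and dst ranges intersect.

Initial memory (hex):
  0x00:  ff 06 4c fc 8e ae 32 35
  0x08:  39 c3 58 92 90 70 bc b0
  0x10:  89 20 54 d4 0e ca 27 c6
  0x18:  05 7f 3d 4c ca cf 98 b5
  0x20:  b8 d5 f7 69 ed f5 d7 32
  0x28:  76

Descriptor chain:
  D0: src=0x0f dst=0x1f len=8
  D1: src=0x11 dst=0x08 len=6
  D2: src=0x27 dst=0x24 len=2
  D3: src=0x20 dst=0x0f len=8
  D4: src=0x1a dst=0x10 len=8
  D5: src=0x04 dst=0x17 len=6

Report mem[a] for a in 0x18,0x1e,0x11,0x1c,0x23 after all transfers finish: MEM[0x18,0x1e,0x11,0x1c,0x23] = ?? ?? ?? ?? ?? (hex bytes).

MEM[0x18,0x1e,0x11,0x1c,0x23] = ae 98 4c 54 d4

D0: mem[0x1f..0x26] <- [b0 89 20 54 d4 0e ca 27]
D1: mem[0x08..0x0d] <- [20 54 d4 0e ca 27]
D2: mem[0x24..0x25] <- [32 76]
D3: mem[0x0f..0x16] <- [89 20 54 d4 32 76 27 32]
D4: mem[0x10..0x17] <- [3d 4c ca cf 98 b0 89 20]
D5: mem[0x17..0x1c] <- [8e ae 32 35 20 54]
query mem[0x18]=0xae, mem[0x1e]=0x98, mem[0x11]=0x4c, mem[0x1c]=0x54, mem[0x23]=0xd4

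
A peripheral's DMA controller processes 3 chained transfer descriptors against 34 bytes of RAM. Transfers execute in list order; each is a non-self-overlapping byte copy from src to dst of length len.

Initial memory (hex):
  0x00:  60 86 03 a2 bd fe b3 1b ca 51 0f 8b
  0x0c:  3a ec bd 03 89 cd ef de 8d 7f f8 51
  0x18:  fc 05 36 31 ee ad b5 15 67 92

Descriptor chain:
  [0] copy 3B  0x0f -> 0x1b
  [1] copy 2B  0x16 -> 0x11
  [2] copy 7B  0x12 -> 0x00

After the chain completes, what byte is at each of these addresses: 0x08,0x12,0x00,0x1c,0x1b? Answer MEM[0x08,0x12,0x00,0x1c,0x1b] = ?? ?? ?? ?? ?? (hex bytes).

#0 dst[0x1b+3] := {0x03,0x89,0xcd}
#1 dst[0x11+2] := {0xf8,0x51}
#2 dst[0x00+7] := {0x51,0xde,0x8d,0x7f,0xf8,0x51,0xfc}
query mem[0x08]=0xca, mem[0x12]=0x51, mem[0x00]=0x51, mem[0x1c]=0x89, mem[0x1b]=0x03

MEM[0x08,0x12,0x00,0x1c,0x1b] = ca 51 51 89 03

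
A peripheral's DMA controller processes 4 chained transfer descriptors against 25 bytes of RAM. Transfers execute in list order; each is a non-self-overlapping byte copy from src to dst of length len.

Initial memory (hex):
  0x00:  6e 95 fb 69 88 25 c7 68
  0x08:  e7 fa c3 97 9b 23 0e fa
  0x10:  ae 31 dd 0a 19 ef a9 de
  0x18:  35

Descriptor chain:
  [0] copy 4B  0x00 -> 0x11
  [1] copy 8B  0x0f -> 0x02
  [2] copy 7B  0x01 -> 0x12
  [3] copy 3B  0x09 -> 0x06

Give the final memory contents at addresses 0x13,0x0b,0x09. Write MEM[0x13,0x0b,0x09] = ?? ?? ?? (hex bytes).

D0: mem[0x11..0x14] <- [6e 95 fb 69]
D1: mem[0x02..0x09] <- [fa ae 6e 95 fb 69 ef a9]
D2: mem[0x12..0x18] <- [95 fa ae 6e 95 fb 69]
D3: mem[0x06..0x08] <- [a9 c3 97]
query mem[0x13]=0xfa, mem[0x0b]=0x97, mem[0x09]=0xa9

MEM[0x13,0x0b,0x09] = fa 97 a9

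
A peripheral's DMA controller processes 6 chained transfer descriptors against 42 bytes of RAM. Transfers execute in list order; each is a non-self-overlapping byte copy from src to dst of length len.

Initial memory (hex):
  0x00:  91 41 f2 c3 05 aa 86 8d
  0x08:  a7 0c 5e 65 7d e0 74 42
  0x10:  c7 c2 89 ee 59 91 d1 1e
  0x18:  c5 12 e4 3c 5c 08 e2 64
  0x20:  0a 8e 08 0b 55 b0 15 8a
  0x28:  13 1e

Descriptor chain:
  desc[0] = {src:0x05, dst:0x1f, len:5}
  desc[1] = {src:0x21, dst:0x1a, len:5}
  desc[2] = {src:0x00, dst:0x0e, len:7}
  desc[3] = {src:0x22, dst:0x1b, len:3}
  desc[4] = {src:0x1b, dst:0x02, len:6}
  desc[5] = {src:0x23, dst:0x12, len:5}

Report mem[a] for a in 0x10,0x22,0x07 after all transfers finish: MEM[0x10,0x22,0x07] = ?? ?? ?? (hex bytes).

  after D0: wrote 5B at 0x1f = aa868da70c
  after D1: wrote 5B at 0x1a = 8da70c55b0
  after D2: wrote 7B at 0x0e = 9141f2c305aa86
  after D3: wrote 3B at 0x1b = a70c55
  after D4: wrote 6B at 0x02 = a70c55b0aa86
  after D5: wrote 5B at 0x12 = 0c55b0158a
query mem[0x10]=0xf2, mem[0x22]=0xa7, mem[0x07]=0x86

MEM[0x10,0x22,0x07] = f2 a7 86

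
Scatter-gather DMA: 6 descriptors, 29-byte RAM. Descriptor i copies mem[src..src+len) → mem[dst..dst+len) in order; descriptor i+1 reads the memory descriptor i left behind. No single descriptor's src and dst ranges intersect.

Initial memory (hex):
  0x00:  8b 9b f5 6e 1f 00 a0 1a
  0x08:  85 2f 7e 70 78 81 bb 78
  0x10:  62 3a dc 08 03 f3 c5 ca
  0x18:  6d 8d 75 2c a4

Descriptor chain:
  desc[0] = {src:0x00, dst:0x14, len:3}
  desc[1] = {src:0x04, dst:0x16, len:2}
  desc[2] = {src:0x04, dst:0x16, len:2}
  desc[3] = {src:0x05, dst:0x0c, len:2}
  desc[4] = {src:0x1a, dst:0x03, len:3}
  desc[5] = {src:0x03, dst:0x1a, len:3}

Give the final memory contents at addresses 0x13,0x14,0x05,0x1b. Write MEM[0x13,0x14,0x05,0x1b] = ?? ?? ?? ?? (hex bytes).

D0: mem[0x14..0x16] <- [8b 9b f5]
D1: mem[0x16..0x17] <- [1f 00]
D2: mem[0x16..0x17] <- [1f 00]
D3: mem[0x0c..0x0d] <- [00 a0]
D4: mem[0x03..0x05] <- [75 2c a4]
D5: mem[0x1a..0x1c] <- [75 2c a4]
query mem[0x13]=0x08, mem[0x14]=0x8b, mem[0x05]=0xa4, mem[0x1b]=0x2c

MEM[0x13,0x14,0x05,0x1b] = 08 8b a4 2c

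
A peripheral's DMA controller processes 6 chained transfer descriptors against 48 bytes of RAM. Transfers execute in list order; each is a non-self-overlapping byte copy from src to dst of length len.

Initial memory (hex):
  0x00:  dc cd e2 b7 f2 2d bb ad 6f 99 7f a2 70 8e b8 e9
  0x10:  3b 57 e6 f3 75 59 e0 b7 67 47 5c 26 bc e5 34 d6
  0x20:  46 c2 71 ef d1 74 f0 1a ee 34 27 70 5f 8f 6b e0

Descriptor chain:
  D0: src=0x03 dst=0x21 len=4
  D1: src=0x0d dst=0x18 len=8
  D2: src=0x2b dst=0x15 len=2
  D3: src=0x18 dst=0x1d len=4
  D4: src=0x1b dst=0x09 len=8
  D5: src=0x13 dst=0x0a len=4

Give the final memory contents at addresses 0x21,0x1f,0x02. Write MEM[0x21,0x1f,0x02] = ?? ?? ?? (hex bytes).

  after D0: wrote 4B at 0x21 = b7f22dbb
  after D1: wrote 8B at 0x18 = 8eb8e93b57e6f375
  after D2: wrote 2B at 0x15 = 705f
  after D3: wrote 4B at 0x1d = 8eb8e93b
  after D4: wrote 8B at 0x09 = 3b578eb8e93bb7f2
  after D5: wrote 4B at 0x0a = f375705f
query mem[0x21]=0xb7, mem[0x1f]=0xe9, mem[0x02]=0xe2

MEM[0x21,0x1f,0x02] = b7 e9 e2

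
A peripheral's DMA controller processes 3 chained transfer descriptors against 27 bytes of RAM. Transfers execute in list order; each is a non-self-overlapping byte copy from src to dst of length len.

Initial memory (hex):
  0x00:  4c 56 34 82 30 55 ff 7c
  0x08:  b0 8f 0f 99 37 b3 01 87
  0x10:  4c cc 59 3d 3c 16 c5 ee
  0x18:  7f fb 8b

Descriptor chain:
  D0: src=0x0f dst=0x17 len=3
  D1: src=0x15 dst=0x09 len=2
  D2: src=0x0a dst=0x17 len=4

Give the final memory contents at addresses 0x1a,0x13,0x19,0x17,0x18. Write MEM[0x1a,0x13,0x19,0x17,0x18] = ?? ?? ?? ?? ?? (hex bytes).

#0 dst[0x17+3] := {0x87,0x4c,0xcc}
#1 dst[0x09+2] := {0x16,0xc5}
#2 dst[0x17+4] := {0xc5,0x99,0x37,0xb3}
query mem[0x1a]=0xb3, mem[0x13]=0x3d, mem[0x19]=0x37, mem[0x17]=0xc5, mem[0x18]=0x99

MEM[0x1a,0x13,0x19,0x17,0x18] = b3 3d 37 c5 99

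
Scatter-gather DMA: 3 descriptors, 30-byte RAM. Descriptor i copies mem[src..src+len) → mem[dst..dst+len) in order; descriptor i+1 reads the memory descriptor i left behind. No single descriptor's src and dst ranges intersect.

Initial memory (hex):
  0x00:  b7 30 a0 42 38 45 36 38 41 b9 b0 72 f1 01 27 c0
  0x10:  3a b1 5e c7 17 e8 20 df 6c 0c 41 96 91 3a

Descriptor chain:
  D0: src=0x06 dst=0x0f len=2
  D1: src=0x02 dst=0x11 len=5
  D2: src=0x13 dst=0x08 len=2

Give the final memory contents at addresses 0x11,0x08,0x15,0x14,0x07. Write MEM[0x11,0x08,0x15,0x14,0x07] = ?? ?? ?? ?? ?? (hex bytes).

D0: mem[0x0f..0x10] <- [36 38]
D1: mem[0x11..0x15] <- [a0 42 38 45 36]
D2: mem[0x08..0x09] <- [38 45]
query mem[0x11]=0xa0, mem[0x08]=0x38, mem[0x15]=0x36, mem[0x14]=0x45, mem[0x07]=0x38

MEM[0x11,0x08,0x15,0x14,0x07] = a0 38 36 45 38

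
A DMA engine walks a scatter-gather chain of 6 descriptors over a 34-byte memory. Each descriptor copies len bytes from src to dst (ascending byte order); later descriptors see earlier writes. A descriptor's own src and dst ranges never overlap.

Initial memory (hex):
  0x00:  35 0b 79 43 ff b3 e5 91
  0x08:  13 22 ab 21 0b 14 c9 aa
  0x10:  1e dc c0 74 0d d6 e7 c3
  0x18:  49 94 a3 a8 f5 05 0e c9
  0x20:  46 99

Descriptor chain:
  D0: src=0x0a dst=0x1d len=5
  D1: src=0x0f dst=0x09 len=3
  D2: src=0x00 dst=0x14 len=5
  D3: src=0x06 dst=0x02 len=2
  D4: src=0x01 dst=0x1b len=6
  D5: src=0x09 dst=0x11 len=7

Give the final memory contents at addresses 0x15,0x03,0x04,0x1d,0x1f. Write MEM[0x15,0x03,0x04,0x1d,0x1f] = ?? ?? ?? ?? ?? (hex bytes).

  after D0: wrote 5B at 0x1d = ab210b14c9
  after D1: wrote 3B at 0x09 = aa1edc
  after D2: wrote 5B at 0x14 = 350b7943ff
  after D3: wrote 2B at 0x02 = e591
  after D4: wrote 6B at 0x1b = 0be591ffb3e5
  after D5: wrote 7B at 0x11 = aa1edc0b14c9aa
query mem[0x15]=0x14, mem[0x03]=0x91, mem[0x04]=0xff, mem[0x1d]=0x91, mem[0x1f]=0xb3

MEM[0x15,0x03,0x04,0x1d,0x1f] = 14 91 ff 91 b3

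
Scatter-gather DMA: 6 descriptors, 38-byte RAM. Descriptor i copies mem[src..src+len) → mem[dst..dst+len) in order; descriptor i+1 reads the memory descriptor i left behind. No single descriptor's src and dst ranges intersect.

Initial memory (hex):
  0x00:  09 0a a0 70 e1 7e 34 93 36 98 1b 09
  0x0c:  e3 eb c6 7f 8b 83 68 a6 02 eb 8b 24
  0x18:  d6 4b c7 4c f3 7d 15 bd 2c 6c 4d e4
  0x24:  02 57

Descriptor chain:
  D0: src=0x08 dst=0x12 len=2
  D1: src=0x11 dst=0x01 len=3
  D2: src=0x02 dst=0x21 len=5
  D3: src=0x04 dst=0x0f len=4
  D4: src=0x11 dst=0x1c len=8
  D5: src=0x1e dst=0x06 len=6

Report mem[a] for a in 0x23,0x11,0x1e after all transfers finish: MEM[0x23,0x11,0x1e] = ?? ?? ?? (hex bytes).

  after D0: wrote 2B at 0x12 = 3698
  after D1: wrote 3B at 0x01 = 833698
  after D2: wrote 5B at 0x21 = 3698e17e34
  after D3: wrote 4B at 0x0f = e17e3493
  after D4: wrote 8B at 0x1c = 34939802eb8b24d6
  after D5: wrote 6B at 0x06 = 9802eb8b24d6
query mem[0x23]=0xd6, mem[0x11]=0x34, mem[0x1e]=0x98

MEM[0x23,0x11,0x1e] = d6 34 98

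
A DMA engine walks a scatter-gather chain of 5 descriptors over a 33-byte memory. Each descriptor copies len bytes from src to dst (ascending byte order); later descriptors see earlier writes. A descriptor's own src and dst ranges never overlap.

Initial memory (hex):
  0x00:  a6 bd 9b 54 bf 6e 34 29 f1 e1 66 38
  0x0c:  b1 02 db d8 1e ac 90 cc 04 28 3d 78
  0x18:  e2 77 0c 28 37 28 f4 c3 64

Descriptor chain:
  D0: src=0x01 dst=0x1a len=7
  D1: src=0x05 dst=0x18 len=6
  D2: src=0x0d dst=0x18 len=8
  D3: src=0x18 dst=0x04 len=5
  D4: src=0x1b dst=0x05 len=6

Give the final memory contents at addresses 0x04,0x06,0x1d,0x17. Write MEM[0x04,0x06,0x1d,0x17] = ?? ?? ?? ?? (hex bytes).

D0: mem[0x1a..0x20] <- [bd 9b 54 bf 6e 34 29]
D1: mem[0x18..0x1d] <- [6e 34 29 f1 e1 66]
D2: mem[0x18..0x1f] <- [02 db d8 1e ac 90 cc 04]
D3: mem[0x04..0x08] <- [02 db d8 1e ac]
D4: mem[0x05..0x0a] <- [1e ac 90 cc 04 29]
query mem[0x04]=0x02, mem[0x06]=0xac, mem[0x1d]=0x90, mem[0x17]=0x78

MEM[0x04,0x06,0x1d,0x17] = 02 ac 90 78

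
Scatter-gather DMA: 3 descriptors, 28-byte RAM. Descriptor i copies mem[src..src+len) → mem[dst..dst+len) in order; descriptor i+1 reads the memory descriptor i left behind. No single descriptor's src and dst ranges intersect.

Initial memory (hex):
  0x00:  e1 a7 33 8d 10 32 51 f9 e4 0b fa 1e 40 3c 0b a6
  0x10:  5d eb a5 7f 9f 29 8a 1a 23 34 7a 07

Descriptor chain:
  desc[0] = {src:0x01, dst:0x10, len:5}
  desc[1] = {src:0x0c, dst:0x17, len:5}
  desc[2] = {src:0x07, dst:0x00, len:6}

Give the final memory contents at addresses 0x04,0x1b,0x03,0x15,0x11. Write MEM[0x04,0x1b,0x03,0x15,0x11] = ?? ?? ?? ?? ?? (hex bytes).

MEM[0x04,0x1b,0x03,0x15,0x11] = 1e a7 fa 29 33

[0] 0x01->0x10 len=5 : a7 33 8d 10 32
[1] 0x0c->0x17 len=5 : 40 3c 0b a6 a7
[2] 0x07->0x00 len=6 : f9 e4 0b fa 1e 40
query mem[0x04]=0x1e, mem[0x1b]=0xa7, mem[0x03]=0xfa, mem[0x15]=0x29, mem[0x11]=0x33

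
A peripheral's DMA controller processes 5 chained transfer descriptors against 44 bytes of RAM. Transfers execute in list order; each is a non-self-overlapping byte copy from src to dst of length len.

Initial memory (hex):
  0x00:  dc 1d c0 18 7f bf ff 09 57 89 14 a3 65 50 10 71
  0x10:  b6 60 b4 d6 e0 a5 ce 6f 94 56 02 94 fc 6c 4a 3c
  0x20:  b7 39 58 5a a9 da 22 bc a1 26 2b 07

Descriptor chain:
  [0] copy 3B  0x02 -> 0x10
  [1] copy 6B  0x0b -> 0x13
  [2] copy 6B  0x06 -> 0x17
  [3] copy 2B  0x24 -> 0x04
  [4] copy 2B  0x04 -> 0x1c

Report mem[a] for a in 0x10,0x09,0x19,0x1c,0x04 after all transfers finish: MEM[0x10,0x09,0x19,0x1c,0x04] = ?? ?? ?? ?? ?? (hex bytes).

MEM[0x10,0x09,0x19,0x1c,0x04] = c0 89 57 a9 a9

#0 dst[0x10+3] := {0xc0,0x18,0x7f}
#1 dst[0x13+6] := {0xa3,0x65,0x50,0x10,0x71,0xc0}
#2 dst[0x17+6] := {0xff,0x09,0x57,0x89,0x14,0xa3}
#3 dst[0x04+2] := {0xa9,0xda}
#4 dst[0x1c+2] := {0xa9,0xda}
query mem[0x10]=0xc0, mem[0x09]=0x89, mem[0x19]=0x57, mem[0x1c]=0xa9, mem[0x04]=0xa9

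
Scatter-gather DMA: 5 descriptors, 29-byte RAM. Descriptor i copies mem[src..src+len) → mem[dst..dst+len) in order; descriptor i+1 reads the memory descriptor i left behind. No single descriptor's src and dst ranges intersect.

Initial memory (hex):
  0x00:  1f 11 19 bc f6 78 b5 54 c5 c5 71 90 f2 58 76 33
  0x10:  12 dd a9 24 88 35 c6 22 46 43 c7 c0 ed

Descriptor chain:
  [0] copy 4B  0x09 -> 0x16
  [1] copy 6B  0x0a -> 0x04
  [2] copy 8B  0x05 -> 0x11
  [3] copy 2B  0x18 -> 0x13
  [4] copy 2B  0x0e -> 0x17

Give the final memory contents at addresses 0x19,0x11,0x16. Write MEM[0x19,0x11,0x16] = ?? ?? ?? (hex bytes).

[0] 0x09->0x16 len=4 : c5 71 90 f2
[1] 0x0a->0x04 len=6 : 71 90 f2 58 76 33
[2] 0x05->0x11 len=8 : 90 f2 58 76 33 71 90 f2
[3] 0x18->0x13 len=2 : f2 f2
[4] 0x0e->0x17 len=2 : 76 33
query mem[0x19]=0xf2, mem[0x11]=0x90, mem[0x16]=0x71

MEM[0x19,0x11,0x16] = f2 90 71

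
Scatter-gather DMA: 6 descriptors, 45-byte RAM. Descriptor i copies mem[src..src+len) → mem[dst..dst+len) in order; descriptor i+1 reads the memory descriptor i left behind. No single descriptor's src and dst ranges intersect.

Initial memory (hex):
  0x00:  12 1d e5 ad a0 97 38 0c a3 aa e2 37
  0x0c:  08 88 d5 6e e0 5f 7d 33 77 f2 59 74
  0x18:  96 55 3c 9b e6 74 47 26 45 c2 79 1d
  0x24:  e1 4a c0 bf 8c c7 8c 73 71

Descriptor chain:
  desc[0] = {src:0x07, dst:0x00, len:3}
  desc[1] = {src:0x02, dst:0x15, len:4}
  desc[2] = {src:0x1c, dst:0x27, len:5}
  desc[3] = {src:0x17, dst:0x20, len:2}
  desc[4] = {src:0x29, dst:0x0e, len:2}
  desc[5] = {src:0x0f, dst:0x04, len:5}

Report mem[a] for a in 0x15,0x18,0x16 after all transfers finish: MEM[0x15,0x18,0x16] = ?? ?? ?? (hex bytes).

#0 dst[0x00+3] := {0x0c,0xa3,0xaa}
#1 dst[0x15+4] := {0xaa,0xad,0xa0,0x97}
#2 dst[0x27+5] := {0xe6,0x74,0x47,0x26,0x45}
#3 dst[0x20+2] := {0xa0,0x97}
#4 dst[0x0e+2] := {0x47,0x26}
#5 dst[0x04+5] := {0x26,0xe0,0x5f,0x7d,0x33}
query mem[0x15]=0xaa, mem[0x18]=0x97, mem[0x16]=0xad

MEM[0x15,0x18,0x16] = aa 97 ad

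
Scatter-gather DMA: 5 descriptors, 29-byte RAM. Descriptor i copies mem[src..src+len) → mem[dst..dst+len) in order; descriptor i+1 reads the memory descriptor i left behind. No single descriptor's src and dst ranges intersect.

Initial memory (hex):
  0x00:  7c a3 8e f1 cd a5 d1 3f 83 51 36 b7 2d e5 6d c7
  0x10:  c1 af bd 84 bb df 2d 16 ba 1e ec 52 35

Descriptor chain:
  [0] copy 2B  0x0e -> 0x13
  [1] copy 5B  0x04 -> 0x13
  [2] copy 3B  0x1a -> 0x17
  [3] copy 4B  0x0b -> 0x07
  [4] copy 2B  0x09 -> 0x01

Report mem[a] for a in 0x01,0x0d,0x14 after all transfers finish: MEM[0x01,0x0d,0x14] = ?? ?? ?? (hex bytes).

D0: mem[0x13..0x14] <- [6d c7]
D1: mem[0x13..0x17] <- [cd a5 d1 3f 83]
D2: mem[0x17..0x19] <- [ec 52 35]
D3: mem[0x07..0x0a] <- [b7 2d e5 6d]
D4: mem[0x01..0x02] <- [e5 6d]
query mem[0x01]=0xe5, mem[0x0d]=0xe5, mem[0x14]=0xa5

MEM[0x01,0x0d,0x14] = e5 e5 a5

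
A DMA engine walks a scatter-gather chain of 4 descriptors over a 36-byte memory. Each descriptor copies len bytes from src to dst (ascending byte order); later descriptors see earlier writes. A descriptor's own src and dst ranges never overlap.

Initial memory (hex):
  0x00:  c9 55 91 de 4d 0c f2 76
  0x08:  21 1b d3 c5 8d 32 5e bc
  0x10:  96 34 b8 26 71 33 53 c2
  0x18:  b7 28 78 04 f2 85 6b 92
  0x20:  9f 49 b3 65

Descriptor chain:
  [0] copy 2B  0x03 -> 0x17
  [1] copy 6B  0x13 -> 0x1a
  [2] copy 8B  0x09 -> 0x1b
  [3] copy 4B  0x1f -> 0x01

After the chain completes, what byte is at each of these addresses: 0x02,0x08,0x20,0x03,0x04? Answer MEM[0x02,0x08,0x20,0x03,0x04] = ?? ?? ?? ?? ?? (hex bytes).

#0 dst[0x17+2] := {0xde,0x4d}
#1 dst[0x1a+6] := {0x26,0x71,0x33,0x53,0xde,0x4d}
#2 dst[0x1b+8] := {0x1b,0xd3,0xc5,0x8d,0x32,0x5e,0xbc,0x96}
#3 dst[0x01+4] := {0x32,0x5e,0xbc,0x96}
query mem[0x02]=0x5e, mem[0x08]=0x21, mem[0x20]=0x5e, mem[0x03]=0xbc, mem[0x04]=0x96

MEM[0x02,0x08,0x20,0x03,0x04] = 5e 21 5e bc 96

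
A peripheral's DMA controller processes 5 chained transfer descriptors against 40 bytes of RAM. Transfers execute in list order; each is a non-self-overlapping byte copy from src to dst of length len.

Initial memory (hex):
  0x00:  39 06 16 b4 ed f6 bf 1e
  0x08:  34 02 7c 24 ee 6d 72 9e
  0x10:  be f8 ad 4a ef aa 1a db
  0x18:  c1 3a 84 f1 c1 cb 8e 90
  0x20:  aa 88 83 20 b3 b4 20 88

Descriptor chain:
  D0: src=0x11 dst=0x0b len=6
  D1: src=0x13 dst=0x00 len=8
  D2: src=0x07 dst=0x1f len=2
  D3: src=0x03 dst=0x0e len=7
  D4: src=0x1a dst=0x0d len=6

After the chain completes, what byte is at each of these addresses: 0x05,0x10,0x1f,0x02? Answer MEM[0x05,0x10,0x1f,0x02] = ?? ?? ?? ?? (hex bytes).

  after D0: wrote 6B at 0x0b = f8ad4aefaa1a
  after D1: wrote 8B at 0x00 = 4aefaa1adbc13a84
  after D2: wrote 2B at 0x1f = 8434
  after D3: wrote 7B at 0x0e = 1adbc13a843402
  after D4: wrote 6B at 0x0d = 84f1c1cb8e84
query mem[0x05]=0xc1, mem[0x10]=0xcb, mem[0x1f]=0x84, mem[0x02]=0xaa

MEM[0x05,0x10,0x1f,0x02] = c1 cb 84 aa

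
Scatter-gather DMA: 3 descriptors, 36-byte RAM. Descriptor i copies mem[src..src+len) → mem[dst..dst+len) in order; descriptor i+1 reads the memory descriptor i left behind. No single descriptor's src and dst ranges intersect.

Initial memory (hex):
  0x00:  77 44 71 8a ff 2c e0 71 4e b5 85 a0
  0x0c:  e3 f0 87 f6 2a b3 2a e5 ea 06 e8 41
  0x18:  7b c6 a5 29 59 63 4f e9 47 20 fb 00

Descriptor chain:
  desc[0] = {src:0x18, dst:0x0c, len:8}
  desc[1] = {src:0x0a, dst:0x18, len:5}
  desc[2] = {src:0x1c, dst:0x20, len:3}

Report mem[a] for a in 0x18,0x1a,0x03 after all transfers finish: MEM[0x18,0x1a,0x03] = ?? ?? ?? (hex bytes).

MEM[0x18,0x1a,0x03] = 85 7b 8a

[0] 0x18->0x0c len=8 : 7b c6 a5 29 59 63 4f e9
[1] 0x0a->0x18 len=5 : 85 a0 7b c6 a5
[2] 0x1c->0x20 len=3 : a5 63 4f
query mem[0x18]=0x85, mem[0x1a]=0x7b, mem[0x03]=0x8a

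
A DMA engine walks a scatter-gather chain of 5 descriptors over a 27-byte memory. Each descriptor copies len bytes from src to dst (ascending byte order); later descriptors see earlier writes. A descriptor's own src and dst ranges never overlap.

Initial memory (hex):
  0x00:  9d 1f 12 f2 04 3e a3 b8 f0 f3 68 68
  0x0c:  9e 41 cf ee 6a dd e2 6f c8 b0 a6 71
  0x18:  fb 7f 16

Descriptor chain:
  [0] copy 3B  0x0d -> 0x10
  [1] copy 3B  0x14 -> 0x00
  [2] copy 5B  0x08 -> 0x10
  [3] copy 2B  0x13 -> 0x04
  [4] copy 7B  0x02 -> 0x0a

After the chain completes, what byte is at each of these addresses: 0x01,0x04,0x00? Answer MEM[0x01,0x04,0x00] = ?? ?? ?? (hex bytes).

  after D0: wrote 3B at 0x10 = 41cfee
  after D1: wrote 3B at 0x00 = c8b0a6
  after D2: wrote 5B at 0x10 = f0f368689e
  after D3: wrote 2B at 0x04 = 689e
  after D4: wrote 7B at 0x0a = a6f2689ea3b8f0
query mem[0x01]=0xb0, mem[0x04]=0x68, mem[0x00]=0xc8

MEM[0x01,0x04,0x00] = b0 68 c8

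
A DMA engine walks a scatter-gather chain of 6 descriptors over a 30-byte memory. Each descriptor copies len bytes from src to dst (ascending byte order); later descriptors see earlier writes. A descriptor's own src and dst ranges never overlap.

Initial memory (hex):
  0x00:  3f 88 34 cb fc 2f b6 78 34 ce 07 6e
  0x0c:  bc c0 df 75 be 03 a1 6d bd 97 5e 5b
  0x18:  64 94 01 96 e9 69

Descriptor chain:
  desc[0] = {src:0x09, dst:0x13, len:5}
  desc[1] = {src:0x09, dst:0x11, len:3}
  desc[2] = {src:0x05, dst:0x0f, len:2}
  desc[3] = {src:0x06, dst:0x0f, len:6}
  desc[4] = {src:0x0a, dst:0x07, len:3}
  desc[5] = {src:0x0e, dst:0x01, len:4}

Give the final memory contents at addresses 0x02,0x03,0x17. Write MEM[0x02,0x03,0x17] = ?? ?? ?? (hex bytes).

D0: mem[0x13..0x17] <- [ce 07 6e bc c0]
D1: mem[0x11..0x13] <- [ce 07 6e]
D2: mem[0x0f..0x10] <- [2f b6]
D3: mem[0x0f..0x14] <- [b6 78 34 ce 07 6e]
D4: mem[0x07..0x09] <- [07 6e bc]
D5: mem[0x01..0x04] <- [df b6 78 34]
query mem[0x02]=0xb6, mem[0x03]=0x78, mem[0x17]=0xc0

MEM[0x02,0x03,0x17] = b6 78 c0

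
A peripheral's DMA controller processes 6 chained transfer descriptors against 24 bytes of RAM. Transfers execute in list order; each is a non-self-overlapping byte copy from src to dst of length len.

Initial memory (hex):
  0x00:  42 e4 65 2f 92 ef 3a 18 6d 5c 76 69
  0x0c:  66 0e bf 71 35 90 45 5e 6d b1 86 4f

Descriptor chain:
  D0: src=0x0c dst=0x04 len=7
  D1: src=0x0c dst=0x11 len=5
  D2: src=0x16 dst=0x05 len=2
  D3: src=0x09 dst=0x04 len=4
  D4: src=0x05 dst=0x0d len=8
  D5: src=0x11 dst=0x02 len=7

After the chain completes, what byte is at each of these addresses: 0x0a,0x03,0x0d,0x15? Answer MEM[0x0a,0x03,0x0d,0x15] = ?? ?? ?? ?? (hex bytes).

MEM[0x0a,0x03,0x0d,0x15] = 45 45 45 35

#0 dst[0x04+7] := {0x66,0x0e,0xbf,0x71,0x35,0x90,0x45}
#1 dst[0x11+5] := {0x66,0x0e,0xbf,0x71,0x35}
#2 dst[0x05+2] := {0x86,0x4f}
#3 dst[0x04+4] := {0x90,0x45,0x69,0x66}
#4 dst[0x0d+8] := {0x45,0x69,0x66,0x35,0x90,0x45,0x69,0x66}
#5 dst[0x02+7] := {0x90,0x45,0x69,0x66,0x35,0x86,0x4f}
query mem[0x0a]=0x45, mem[0x03]=0x45, mem[0x0d]=0x45, mem[0x15]=0x35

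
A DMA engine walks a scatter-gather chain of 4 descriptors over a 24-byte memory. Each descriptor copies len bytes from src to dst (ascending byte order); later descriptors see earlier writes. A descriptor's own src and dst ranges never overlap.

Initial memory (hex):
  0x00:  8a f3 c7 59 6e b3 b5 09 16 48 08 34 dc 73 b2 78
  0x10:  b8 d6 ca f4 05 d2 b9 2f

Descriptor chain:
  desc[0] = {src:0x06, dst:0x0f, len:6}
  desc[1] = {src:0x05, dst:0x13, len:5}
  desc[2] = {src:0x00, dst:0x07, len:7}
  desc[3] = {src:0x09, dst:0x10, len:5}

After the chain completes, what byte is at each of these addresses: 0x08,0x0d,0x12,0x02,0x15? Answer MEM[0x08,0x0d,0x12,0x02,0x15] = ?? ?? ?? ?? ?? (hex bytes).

#0 dst[0x0f+6] := {0xb5,0x09,0x16,0x48,0x08,0x34}
#1 dst[0x13+5] := {0xb3,0xb5,0x09,0x16,0x48}
#2 dst[0x07+7] := {0x8a,0xf3,0xc7,0x59,0x6e,0xb3,0xb5}
#3 dst[0x10+5] := {0xc7,0x59,0x6e,0xb3,0xb5}
query mem[0x08]=0xf3, mem[0x0d]=0xb5, mem[0x12]=0x6e, mem[0x02]=0xc7, mem[0x15]=0x09

MEM[0x08,0x0d,0x12,0x02,0x15] = f3 b5 6e c7 09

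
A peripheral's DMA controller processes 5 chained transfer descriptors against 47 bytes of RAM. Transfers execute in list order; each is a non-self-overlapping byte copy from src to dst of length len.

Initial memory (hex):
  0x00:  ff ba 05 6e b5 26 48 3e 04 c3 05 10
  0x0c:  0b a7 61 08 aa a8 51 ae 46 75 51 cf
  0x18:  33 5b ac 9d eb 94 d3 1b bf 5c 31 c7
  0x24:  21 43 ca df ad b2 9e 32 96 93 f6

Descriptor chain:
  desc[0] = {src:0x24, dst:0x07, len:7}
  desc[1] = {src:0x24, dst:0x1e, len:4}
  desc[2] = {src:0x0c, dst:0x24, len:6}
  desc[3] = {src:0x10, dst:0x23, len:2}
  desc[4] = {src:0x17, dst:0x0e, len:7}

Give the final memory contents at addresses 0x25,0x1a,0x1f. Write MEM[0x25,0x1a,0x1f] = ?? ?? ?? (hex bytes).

MEM[0x25,0x1a,0x1f] = 9e ac 43

  after D0: wrote 7B at 0x07 = 2143cadfadb29e
  after D1: wrote 4B at 0x1e = 2143cadf
  after D2: wrote 6B at 0x24 = b29e6108aaa8
  after D3: wrote 2B at 0x23 = aaa8
  after D4: wrote 7B at 0x0e = cf335bac9deb94
query mem[0x25]=0x9e, mem[0x1a]=0xac, mem[0x1f]=0x43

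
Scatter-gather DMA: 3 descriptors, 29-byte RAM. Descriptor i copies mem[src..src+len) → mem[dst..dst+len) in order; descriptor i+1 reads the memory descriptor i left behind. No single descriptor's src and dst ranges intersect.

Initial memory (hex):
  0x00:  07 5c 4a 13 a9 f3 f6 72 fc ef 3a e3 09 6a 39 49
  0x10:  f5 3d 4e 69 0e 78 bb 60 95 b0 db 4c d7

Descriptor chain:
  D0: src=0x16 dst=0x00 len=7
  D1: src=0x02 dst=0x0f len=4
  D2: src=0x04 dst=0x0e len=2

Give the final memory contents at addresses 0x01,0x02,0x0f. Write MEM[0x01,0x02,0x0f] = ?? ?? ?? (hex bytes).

#0 dst[0x00+7] := {0xbb,0x60,0x95,0xb0,0xdb,0x4c,0xd7}
#1 dst[0x0f+4] := {0x95,0xb0,0xdb,0x4c}
#2 dst[0x0e+2] := {0xdb,0x4c}
query mem[0x01]=0x60, mem[0x02]=0x95, mem[0x0f]=0x4c

MEM[0x01,0x02,0x0f] = 60 95 4c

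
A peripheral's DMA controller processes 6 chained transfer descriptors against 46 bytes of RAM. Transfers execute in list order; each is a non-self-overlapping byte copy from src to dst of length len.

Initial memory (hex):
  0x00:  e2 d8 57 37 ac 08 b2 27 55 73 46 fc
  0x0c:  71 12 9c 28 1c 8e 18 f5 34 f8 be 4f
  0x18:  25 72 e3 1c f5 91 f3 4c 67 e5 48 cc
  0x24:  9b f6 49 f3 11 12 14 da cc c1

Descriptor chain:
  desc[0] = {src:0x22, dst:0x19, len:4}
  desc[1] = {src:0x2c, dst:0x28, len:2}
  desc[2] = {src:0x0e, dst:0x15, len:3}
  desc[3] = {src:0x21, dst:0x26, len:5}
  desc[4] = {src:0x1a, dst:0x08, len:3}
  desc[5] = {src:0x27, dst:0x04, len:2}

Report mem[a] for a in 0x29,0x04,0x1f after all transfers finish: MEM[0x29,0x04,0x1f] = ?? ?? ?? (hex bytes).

MEM[0x29,0x04,0x1f] = 9b 48 4c

D0: mem[0x19..0x1c] <- [48 cc 9b f6]
D1: mem[0x28..0x29] <- [cc c1]
D2: mem[0x15..0x17] <- [9c 28 1c]
D3: mem[0x26..0x2a] <- [e5 48 cc 9b f6]
D4: mem[0x08..0x0a] <- [cc 9b f6]
D5: mem[0x04..0x05] <- [48 cc]
query mem[0x29]=0x9b, mem[0x04]=0x48, mem[0x1f]=0x4c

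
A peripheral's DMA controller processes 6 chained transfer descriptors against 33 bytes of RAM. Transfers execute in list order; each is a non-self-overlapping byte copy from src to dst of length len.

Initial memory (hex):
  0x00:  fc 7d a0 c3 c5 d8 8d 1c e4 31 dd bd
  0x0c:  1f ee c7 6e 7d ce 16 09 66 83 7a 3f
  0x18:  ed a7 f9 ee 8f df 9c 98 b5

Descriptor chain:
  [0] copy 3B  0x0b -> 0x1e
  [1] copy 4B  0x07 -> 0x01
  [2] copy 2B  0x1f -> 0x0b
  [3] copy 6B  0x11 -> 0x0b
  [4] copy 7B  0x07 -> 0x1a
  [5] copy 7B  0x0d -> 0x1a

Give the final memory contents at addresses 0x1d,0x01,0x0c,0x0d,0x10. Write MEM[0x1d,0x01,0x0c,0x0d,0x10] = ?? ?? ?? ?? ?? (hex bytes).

MEM[0x1d,0x01,0x0c,0x0d,0x10] = 7a 1c 16 09 7a

[0] 0x0b->0x1e len=3 : bd 1f ee
[1] 0x07->0x01 len=4 : 1c e4 31 dd
[2] 0x1f->0x0b len=2 : 1f ee
[3] 0x11->0x0b len=6 : ce 16 09 66 83 7a
[4] 0x07->0x1a len=7 : 1c e4 31 dd ce 16 09
[5] 0x0d->0x1a len=7 : 09 66 83 7a ce 16 09
query mem[0x1d]=0x7a, mem[0x01]=0x1c, mem[0x0c]=0x16, mem[0x0d]=0x09, mem[0x10]=0x7a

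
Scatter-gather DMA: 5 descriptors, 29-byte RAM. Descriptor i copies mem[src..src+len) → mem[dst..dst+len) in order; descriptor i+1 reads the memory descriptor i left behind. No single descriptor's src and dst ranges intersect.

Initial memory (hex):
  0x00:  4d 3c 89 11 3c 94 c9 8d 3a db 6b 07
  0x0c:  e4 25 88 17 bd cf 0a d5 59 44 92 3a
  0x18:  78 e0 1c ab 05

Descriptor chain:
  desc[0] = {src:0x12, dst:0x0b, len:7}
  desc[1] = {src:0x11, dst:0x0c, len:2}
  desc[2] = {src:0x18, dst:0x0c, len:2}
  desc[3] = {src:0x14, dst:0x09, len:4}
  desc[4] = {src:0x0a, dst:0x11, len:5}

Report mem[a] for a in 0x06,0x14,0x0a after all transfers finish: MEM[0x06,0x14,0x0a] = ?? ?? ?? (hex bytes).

#0 dst[0x0b+7] := {0x0a,0xd5,0x59,0x44,0x92,0x3a,0x78}
#1 dst[0x0c+2] := {0x78,0x0a}
#2 dst[0x0c+2] := {0x78,0xe0}
#3 dst[0x09+4] := {0x59,0x44,0x92,0x3a}
#4 dst[0x11+5] := {0x44,0x92,0x3a,0xe0,0x44}
query mem[0x06]=0xc9, mem[0x14]=0xe0, mem[0x0a]=0x44

MEM[0x06,0x14,0x0a] = c9 e0 44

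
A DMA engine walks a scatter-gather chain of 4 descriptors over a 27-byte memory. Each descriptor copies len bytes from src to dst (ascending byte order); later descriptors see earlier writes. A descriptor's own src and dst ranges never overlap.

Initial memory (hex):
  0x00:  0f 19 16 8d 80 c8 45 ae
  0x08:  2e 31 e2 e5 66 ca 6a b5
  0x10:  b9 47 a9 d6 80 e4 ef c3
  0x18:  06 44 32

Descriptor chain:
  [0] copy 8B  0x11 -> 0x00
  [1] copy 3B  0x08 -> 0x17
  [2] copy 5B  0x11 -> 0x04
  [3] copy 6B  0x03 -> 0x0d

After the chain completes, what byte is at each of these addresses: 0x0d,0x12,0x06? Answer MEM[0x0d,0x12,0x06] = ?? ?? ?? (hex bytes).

MEM[0x0d,0x12,0x06] = 80 e4 d6

[0] 0x11->0x00 len=8 : 47 a9 d6 80 e4 ef c3 06
[1] 0x08->0x17 len=3 : 2e 31 e2
[2] 0x11->0x04 len=5 : 47 a9 d6 80 e4
[3] 0x03->0x0d len=6 : 80 47 a9 d6 80 e4
query mem[0x0d]=0x80, mem[0x12]=0xe4, mem[0x06]=0xd6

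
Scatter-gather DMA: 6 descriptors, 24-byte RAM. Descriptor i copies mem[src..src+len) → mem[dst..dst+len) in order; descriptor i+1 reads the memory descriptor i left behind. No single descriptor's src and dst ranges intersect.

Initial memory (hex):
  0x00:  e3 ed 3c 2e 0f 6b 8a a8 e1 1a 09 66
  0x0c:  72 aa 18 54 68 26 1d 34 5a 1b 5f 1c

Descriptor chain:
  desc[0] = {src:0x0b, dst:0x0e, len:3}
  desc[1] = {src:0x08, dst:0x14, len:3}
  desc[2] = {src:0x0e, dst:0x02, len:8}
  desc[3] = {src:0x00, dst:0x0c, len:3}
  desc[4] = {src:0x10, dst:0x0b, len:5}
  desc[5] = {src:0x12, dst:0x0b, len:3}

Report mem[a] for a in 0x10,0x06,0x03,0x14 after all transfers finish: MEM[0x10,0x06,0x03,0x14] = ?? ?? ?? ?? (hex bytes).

D0: mem[0x0e..0x10] <- [66 72 aa]
D1: mem[0x14..0x16] <- [e1 1a 09]
D2: mem[0x02..0x09] <- [66 72 aa 26 1d 34 e1 1a]
D3: mem[0x0c..0x0e] <- [e3 ed 66]
D4: mem[0x0b..0x0f] <- [aa 26 1d 34 e1]
D5: mem[0x0b..0x0d] <- [1d 34 e1]
query mem[0x10]=0xaa, mem[0x06]=0x1d, mem[0x03]=0x72, mem[0x14]=0xe1

MEM[0x10,0x06,0x03,0x14] = aa 1d 72 e1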